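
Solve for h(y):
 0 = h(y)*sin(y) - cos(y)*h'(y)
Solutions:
 h(y) = C1/cos(y)


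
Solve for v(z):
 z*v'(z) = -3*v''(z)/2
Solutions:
 v(z) = C1 + C2*erf(sqrt(3)*z/3)


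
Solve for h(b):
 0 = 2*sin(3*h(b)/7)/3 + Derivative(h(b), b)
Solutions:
 2*b/3 + 7*log(cos(3*h(b)/7) - 1)/6 - 7*log(cos(3*h(b)/7) + 1)/6 = C1


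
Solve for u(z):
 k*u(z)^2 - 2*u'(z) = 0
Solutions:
 u(z) = -2/(C1 + k*z)


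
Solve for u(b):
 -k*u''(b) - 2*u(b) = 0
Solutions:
 u(b) = C1*exp(-sqrt(2)*b*sqrt(-1/k)) + C2*exp(sqrt(2)*b*sqrt(-1/k))


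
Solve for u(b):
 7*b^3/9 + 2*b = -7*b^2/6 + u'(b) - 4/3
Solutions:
 u(b) = C1 + 7*b^4/36 + 7*b^3/18 + b^2 + 4*b/3


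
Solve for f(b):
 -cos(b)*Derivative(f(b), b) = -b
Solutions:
 f(b) = C1 + Integral(b/cos(b), b)


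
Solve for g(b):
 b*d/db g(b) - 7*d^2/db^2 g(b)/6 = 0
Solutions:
 g(b) = C1 + C2*erfi(sqrt(21)*b/7)


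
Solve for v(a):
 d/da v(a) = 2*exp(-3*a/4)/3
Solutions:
 v(a) = C1 - 8*exp(-3*a/4)/9


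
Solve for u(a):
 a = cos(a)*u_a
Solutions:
 u(a) = C1 + Integral(a/cos(a), a)


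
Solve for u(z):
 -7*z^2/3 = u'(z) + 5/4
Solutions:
 u(z) = C1 - 7*z^3/9 - 5*z/4


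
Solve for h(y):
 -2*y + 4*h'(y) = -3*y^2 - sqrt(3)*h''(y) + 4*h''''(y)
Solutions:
 h(y) = C1 + C2*exp(-y*(3^(5/6)/(sqrt(144 - sqrt(3)) + 12)^(1/3) + 3^(2/3)*(sqrt(144 - sqrt(3)) + 12)^(1/3))/12)*sin(y*(-3^(1/6)*(sqrt(144 - sqrt(3)) + 12)^(1/3) + 3^(1/3)/(sqrt(144 - sqrt(3)) + 12)^(1/3))/4) + C3*exp(-y*(3^(5/6)/(sqrt(144 - sqrt(3)) + 12)^(1/3) + 3^(2/3)*(sqrt(144 - sqrt(3)) + 12)^(1/3))/12)*cos(y*(-3^(1/6)*(sqrt(144 - sqrt(3)) + 12)^(1/3) + 3^(1/3)/(sqrt(144 - sqrt(3)) + 12)^(1/3))/4) + C4*exp(y*(3^(5/6)/(sqrt(144 - sqrt(3)) + 12)^(1/3) + 3^(2/3)*(sqrt(144 - sqrt(3)) + 12)^(1/3))/6) - y^3/4 + y^2/4 + 3*sqrt(3)*y^2/16 - 9*y/32 - sqrt(3)*y/8


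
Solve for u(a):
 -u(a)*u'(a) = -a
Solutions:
 u(a) = -sqrt(C1 + a^2)
 u(a) = sqrt(C1 + a^2)


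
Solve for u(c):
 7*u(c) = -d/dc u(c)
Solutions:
 u(c) = C1*exp(-7*c)


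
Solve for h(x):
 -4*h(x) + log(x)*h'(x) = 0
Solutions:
 h(x) = C1*exp(4*li(x))


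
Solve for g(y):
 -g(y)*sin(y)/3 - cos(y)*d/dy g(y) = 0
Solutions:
 g(y) = C1*cos(y)^(1/3)


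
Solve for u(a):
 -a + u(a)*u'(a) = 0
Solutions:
 u(a) = -sqrt(C1 + a^2)
 u(a) = sqrt(C1 + a^2)


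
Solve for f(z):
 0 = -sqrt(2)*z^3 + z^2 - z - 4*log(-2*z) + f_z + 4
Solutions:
 f(z) = C1 + sqrt(2)*z^4/4 - z^3/3 + z^2/2 + 4*z*log(-z) + 4*z*(-2 + log(2))


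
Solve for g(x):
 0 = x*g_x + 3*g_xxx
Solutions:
 g(x) = C1 + Integral(C2*airyai(-3^(2/3)*x/3) + C3*airybi(-3^(2/3)*x/3), x)


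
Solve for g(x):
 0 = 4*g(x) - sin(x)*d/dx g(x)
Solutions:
 g(x) = C1*(cos(x)^2 - 2*cos(x) + 1)/(cos(x)^2 + 2*cos(x) + 1)


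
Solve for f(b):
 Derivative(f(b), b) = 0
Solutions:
 f(b) = C1


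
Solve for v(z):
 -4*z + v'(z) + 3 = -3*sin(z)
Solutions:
 v(z) = C1 + 2*z^2 - 3*z + 3*cos(z)


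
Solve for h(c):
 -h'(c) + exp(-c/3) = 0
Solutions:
 h(c) = C1 - 3*exp(-c/3)


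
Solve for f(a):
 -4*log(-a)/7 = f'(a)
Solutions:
 f(a) = C1 - 4*a*log(-a)/7 + 4*a/7


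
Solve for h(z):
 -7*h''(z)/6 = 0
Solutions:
 h(z) = C1 + C2*z


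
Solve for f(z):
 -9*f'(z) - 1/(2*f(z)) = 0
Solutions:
 f(z) = -sqrt(C1 - z)/3
 f(z) = sqrt(C1 - z)/3


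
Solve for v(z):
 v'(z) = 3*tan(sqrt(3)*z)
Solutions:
 v(z) = C1 - sqrt(3)*log(cos(sqrt(3)*z))


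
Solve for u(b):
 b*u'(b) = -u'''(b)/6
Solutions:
 u(b) = C1 + Integral(C2*airyai(-6^(1/3)*b) + C3*airybi(-6^(1/3)*b), b)


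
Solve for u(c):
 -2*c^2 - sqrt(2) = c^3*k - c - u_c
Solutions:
 u(c) = C1 + c^4*k/4 + 2*c^3/3 - c^2/2 + sqrt(2)*c


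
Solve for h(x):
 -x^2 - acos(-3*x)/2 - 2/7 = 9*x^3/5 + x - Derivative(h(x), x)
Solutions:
 h(x) = C1 + 9*x^4/20 + x^3/3 + x^2/2 + x*acos(-3*x)/2 + 2*x/7 + sqrt(1 - 9*x^2)/6


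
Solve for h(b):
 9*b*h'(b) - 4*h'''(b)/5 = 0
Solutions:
 h(b) = C1 + Integral(C2*airyai(90^(1/3)*b/2) + C3*airybi(90^(1/3)*b/2), b)


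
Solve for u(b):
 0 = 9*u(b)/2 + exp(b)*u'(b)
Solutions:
 u(b) = C1*exp(9*exp(-b)/2)


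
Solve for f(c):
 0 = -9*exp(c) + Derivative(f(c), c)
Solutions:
 f(c) = C1 + 9*exp(c)


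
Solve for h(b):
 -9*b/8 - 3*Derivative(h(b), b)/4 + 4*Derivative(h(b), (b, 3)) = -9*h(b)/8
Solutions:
 h(b) = C3*exp(-3*b/4) + b + (C1*sin(sqrt(15)*b/8) + C2*cos(sqrt(15)*b/8))*exp(3*b/8) + 2/3


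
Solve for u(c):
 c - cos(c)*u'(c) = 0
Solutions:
 u(c) = C1 + Integral(c/cos(c), c)


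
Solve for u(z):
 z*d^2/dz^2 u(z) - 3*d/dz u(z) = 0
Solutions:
 u(z) = C1 + C2*z^4


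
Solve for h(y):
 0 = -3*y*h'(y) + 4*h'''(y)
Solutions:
 h(y) = C1 + Integral(C2*airyai(6^(1/3)*y/2) + C3*airybi(6^(1/3)*y/2), y)


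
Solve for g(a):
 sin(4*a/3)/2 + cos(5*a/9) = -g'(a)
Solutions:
 g(a) = C1 - 9*sin(5*a/9)/5 + 3*cos(4*a/3)/8


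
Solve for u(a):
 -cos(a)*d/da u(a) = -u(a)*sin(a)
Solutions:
 u(a) = C1/cos(a)


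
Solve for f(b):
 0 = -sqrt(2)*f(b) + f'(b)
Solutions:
 f(b) = C1*exp(sqrt(2)*b)


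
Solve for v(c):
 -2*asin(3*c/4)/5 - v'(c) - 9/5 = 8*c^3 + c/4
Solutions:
 v(c) = C1 - 2*c^4 - c^2/8 - 2*c*asin(3*c/4)/5 - 9*c/5 - 2*sqrt(16 - 9*c^2)/15


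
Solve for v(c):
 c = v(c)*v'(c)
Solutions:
 v(c) = -sqrt(C1 + c^2)
 v(c) = sqrt(C1 + c^2)


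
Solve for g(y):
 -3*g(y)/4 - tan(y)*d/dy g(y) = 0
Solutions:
 g(y) = C1/sin(y)^(3/4)


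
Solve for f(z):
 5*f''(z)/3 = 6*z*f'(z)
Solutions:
 f(z) = C1 + C2*erfi(3*sqrt(5)*z/5)


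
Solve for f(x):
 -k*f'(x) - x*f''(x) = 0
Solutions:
 f(x) = C1 + x^(1 - re(k))*(C2*sin(log(x)*Abs(im(k))) + C3*cos(log(x)*im(k)))


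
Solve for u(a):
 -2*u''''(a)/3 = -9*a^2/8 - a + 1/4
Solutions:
 u(a) = C1 + C2*a + C3*a^2 + C4*a^3 + 3*a^6/640 + a^5/80 - a^4/64


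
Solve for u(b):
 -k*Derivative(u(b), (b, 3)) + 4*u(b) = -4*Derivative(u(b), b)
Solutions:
 u(b) = C1*exp(b*(6^(1/3)*(sqrt(3)*sqrt((27 - 16/k)/k^2) - 9/k)^(1/3)/6 - 2^(1/3)*3^(5/6)*I*(sqrt(3)*sqrt((27 - 16/k)/k^2) - 9/k)^(1/3)/6 - 8/(k*(-6^(1/3) + 2^(1/3)*3^(5/6)*I)*(sqrt(3)*sqrt((27 - 16/k)/k^2) - 9/k)^(1/3)))) + C2*exp(b*(6^(1/3)*(sqrt(3)*sqrt((27 - 16/k)/k^2) - 9/k)^(1/3)/6 + 2^(1/3)*3^(5/6)*I*(sqrt(3)*sqrt((27 - 16/k)/k^2) - 9/k)^(1/3)/6 + 8/(k*(6^(1/3) + 2^(1/3)*3^(5/6)*I)*(sqrt(3)*sqrt((27 - 16/k)/k^2) - 9/k)^(1/3)))) + C3*exp(-6^(1/3)*b*((sqrt(3)*sqrt((27 - 16/k)/k^2) - 9/k)^(1/3) + 2*6^(1/3)/(k*(sqrt(3)*sqrt((27 - 16/k)/k^2) - 9/k)^(1/3)))/3)


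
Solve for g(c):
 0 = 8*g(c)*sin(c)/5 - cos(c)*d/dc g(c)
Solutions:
 g(c) = C1/cos(c)^(8/5)


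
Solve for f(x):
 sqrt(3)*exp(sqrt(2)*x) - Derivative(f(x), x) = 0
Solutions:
 f(x) = C1 + sqrt(6)*exp(sqrt(2)*x)/2


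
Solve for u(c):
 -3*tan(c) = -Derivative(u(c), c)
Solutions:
 u(c) = C1 - 3*log(cos(c))


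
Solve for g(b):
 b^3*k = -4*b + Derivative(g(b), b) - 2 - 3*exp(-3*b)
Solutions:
 g(b) = C1 + b^4*k/4 + 2*b^2 + 2*b - exp(-3*b)


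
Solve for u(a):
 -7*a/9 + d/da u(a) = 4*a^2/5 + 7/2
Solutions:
 u(a) = C1 + 4*a^3/15 + 7*a^2/18 + 7*a/2


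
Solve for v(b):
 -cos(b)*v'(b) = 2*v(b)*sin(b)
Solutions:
 v(b) = C1*cos(b)^2


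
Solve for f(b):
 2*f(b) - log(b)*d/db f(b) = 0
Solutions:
 f(b) = C1*exp(2*li(b))


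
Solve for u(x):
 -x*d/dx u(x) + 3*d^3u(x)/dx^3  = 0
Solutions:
 u(x) = C1 + Integral(C2*airyai(3^(2/3)*x/3) + C3*airybi(3^(2/3)*x/3), x)


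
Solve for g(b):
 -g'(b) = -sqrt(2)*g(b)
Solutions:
 g(b) = C1*exp(sqrt(2)*b)


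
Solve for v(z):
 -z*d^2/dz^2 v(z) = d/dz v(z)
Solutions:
 v(z) = C1 + C2*log(z)


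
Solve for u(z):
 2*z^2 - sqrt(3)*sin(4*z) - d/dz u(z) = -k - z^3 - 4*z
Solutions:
 u(z) = C1 + k*z + z^4/4 + 2*z^3/3 + 2*z^2 + sqrt(3)*cos(4*z)/4


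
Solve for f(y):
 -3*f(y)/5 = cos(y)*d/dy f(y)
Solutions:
 f(y) = C1*(sin(y) - 1)^(3/10)/(sin(y) + 1)^(3/10)


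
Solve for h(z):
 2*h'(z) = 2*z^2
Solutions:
 h(z) = C1 + z^3/3


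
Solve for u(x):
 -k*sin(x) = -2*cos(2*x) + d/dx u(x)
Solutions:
 u(x) = C1 + k*cos(x) + sin(2*x)


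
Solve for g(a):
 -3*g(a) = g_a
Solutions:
 g(a) = C1*exp(-3*a)


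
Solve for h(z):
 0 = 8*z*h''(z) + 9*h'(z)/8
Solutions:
 h(z) = C1 + C2*z^(55/64)


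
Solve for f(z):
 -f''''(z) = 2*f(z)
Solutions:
 f(z) = (C1*sin(2^(3/4)*z/2) + C2*cos(2^(3/4)*z/2))*exp(-2^(3/4)*z/2) + (C3*sin(2^(3/4)*z/2) + C4*cos(2^(3/4)*z/2))*exp(2^(3/4)*z/2)


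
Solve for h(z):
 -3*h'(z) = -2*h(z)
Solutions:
 h(z) = C1*exp(2*z/3)


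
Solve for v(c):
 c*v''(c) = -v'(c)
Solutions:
 v(c) = C1 + C2*log(c)


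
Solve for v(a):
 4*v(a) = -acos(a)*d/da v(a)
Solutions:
 v(a) = C1*exp(-4*Integral(1/acos(a), a))


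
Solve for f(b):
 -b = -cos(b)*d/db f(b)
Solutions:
 f(b) = C1 + Integral(b/cos(b), b)


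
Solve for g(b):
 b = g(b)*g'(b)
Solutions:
 g(b) = -sqrt(C1 + b^2)
 g(b) = sqrt(C1 + b^2)


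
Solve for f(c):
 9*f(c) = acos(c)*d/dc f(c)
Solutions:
 f(c) = C1*exp(9*Integral(1/acos(c), c))


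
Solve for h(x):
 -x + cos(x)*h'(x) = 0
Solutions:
 h(x) = C1 + Integral(x/cos(x), x)


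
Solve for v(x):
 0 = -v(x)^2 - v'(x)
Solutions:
 v(x) = 1/(C1 + x)


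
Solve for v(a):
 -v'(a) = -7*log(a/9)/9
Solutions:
 v(a) = C1 + 7*a*log(a)/9 - 14*a*log(3)/9 - 7*a/9


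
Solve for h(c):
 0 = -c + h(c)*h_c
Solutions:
 h(c) = -sqrt(C1 + c^2)
 h(c) = sqrt(C1 + c^2)


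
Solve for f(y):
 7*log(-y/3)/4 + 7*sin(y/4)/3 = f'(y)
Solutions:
 f(y) = C1 + 7*y*log(-y)/4 - 7*y*log(3)/4 - 7*y/4 - 28*cos(y/4)/3


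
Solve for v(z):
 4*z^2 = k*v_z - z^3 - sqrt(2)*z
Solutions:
 v(z) = C1 + z^4/(4*k) + 4*z^3/(3*k) + sqrt(2)*z^2/(2*k)


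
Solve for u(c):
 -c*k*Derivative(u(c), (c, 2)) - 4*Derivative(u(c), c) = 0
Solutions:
 u(c) = C1 + c^(((re(k) - 4)*re(k) + im(k)^2)/(re(k)^2 + im(k)^2))*(C2*sin(4*log(c)*Abs(im(k))/(re(k)^2 + im(k)^2)) + C3*cos(4*log(c)*im(k)/(re(k)^2 + im(k)^2)))


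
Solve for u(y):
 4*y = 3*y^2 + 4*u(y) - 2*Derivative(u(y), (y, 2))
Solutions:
 u(y) = C1*exp(-sqrt(2)*y) + C2*exp(sqrt(2)*y) - 3*y^2/4 + y - 3/4


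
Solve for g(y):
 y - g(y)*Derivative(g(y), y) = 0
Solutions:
 g(y) = -sqrt(C1 + y^2)
 g(y) = sqrt(C1 + y^2)


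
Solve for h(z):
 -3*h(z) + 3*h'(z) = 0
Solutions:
 h(z) = C1*exp(z)


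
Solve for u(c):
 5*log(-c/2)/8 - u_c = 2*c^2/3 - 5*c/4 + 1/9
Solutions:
 u(c) = C1 - 2*c^3/9 + 5*c^2/8 + 5*c*log(-c)/8 + c*(-53 - 45*log(2))/72


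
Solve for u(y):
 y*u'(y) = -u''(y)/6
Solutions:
 u(y) = C1 + C2*erf(sqrt(3)*y)


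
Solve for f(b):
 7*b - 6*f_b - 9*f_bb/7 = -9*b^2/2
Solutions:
 f(b) = C1 + C2*exp(-14*b/3) + b^3/4 + 71*b^2/168 - 71*b/392


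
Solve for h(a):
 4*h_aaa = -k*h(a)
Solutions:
 h(a) = C1*exp(2^(1/3)*a*(-k)^(1/3)/2) + C2*exp(2^(1/3)*a*(-k)^(1/3)*(-1 + sqrt(3)*I)/4) + C3*exp(-2^(1/3)*a*(-k)^(1/3)*(1 + sqrt(3)*I)/4)


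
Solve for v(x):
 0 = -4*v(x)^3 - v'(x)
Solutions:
 v(x) = -sqrt(2)*sqrt(-1/(C1 - 4*x))/2
 v(x) = sqrt(2)*sqrt(-1/(C1 - 4*x))/2


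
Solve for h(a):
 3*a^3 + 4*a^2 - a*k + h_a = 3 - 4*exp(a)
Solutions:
 h(a) = C1 - 3*a^4/4 - 4*a^3/3 + a^2*k/2 + 3*a - 4*exp(a)


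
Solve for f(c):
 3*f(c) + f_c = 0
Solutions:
 f(c) = C1*exp(-3*c)


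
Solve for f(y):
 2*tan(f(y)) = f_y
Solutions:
 f(y) = pi - asin(C1*exp(2*y))
 f(y) = asin(C1*exp(2*y))


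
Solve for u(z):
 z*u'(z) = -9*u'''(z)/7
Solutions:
 u(z) = C1 + Integral(C2*airyai(-21^(1/3)*z/3) + C3*airybi(-21^(1/3)*z/3), z)


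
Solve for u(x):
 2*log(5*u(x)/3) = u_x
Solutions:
 Integral(1/(-log(_y) - log(5) + log(3)), (_y, u(x)))/2 = C1 - x


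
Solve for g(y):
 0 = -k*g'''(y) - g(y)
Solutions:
 g(y) = C1*exp(y*(-1/k)^(1/3)) + C2*exp(y*(-1/k)^(1/3)*(-1 + sqrt(3)*I)/2) + C3*exp(-y*(-1/k)^(1/3)*(1 + sqrt(3)*I)/2)


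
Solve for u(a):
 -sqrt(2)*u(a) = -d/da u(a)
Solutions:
 u(a) = C1*exp(sqrt(2)*a)


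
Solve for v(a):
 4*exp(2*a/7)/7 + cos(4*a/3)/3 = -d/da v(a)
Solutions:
 v(a) = C1 - 2*exp(2*a/7) - sin(4*a/3)/4


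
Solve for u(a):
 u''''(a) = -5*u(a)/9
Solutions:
 u(a) = (C1*sin(5^(1/4)*sqrt(6)*a/6) + C2*cos(5^(1/4)*sqrt(6)*a/6))*exp(-5^(1/4)*sqrt(6)*a/6) + (C3*sin(5^(1/4)*sqrt(6)*a/6) + C4*cos(5^(1/4)*sqrt(6)*a/6))*exp(5^(1/4)*sqrt(6)*a/6)


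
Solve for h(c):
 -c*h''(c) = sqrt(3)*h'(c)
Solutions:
 h(c) = C1 + C2*c^(1 - sqrt(3))


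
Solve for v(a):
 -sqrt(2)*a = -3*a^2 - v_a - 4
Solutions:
 v(a) = C1 - a^3 + sqrt(2)*a^2/2 - 4*a


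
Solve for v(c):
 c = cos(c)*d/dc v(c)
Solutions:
 v(c) = C1 + Integral(c/cos(c), c)


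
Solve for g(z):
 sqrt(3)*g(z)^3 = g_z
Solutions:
 g(z) = -sqrt(2)*sqrt(-1/(C1 + sqrt(3)*z))/2
 g(z) = sqrt(2)*sqrt(-1/(C1 + sqrt(3)*z))/2


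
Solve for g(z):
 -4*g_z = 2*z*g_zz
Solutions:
 g(z) = C1 + C2/z


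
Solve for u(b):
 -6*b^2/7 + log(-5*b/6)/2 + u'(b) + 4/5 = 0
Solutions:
 u(b) = C1 + 2*b^3/7 - b*log(-b)/2 + b*(-5*log(5) - 3 + 5*log(6))/10


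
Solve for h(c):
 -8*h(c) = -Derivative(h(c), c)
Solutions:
 h(c) = C1*exp(8*c)


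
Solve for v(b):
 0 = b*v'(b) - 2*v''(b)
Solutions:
 v(b) = C1 + C2*erfi(b/2)


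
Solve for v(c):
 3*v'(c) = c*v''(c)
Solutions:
 v(c) = C1 + C2*c^4


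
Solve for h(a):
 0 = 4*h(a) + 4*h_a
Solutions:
 h(a) = C1*exp(-a)


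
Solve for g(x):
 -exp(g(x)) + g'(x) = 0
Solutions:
 g(x) = log(-1/(C1 + x))


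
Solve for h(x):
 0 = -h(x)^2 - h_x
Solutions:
 h(x) = 1/(C1 + x)


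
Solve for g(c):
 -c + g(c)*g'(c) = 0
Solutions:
 g(c) = -sqrt(C1 + c^2)
 g(c) = sqrt(C1 + c^2)


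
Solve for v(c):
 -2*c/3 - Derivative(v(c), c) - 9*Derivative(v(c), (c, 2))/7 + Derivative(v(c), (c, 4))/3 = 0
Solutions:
 v(c) = C1 + C2*exp(-c*(6*3^(2/3)*98^(1/3)/(sqrt(133) + 49)^(1/3) + 84^(1/3)*(sqrt(133) + 49)^(1/3))/28)*sin(3^(1/6)*c*(-28^(1/3)*3^(2/3)*(sqrt(133) + 49)^(1/3) + 18*98^(1/3)/(sqrt(133) + 49)^(1/3))/28) + C3*exp(-c*(6*3^(2/3)*98^(1/3)/(sqrt(133) + 49)^(1/3) + 84^(1/3)*(sqrt(133) + 49)^(1/3))/28)*cos(3^(1/6)*c*(-28^(1/3)*3^(2/3)*(sqrt(133) + 49)^(1/3) + 18*98^(1/3)/(sqrt(133) + 49)^(1/3))/28) + C4*exp(c*(6*3^(2/3)*98^(1/3)/(sqrt(133) + 49)^(1/3) + 84^(1/3)*(sqrt(133) + 49)^(1/3))/14) - c^2/3 + 6*c/7


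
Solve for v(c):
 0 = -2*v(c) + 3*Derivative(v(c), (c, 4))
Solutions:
 v(c) = C1*exp(-2^(1/4)*3^(3/4)*c/3) + C2*exp(2^(1/4)*3^(3/4)*c/3) + C3*sin(2^(1/4)*3^(3/4)*c/3) + C4*cos(2^(1/4)*3^(3/4)*c/3)


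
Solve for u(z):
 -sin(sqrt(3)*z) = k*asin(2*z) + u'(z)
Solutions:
 u(z) = C1 - k*(z*asin(2*z) + sqrt(1 - 4*z^2)/2) + sqrt(3)*cos(sqrt(3)*z)/3


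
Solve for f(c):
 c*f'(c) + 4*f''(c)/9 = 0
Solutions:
 f(c) = C1 + C2*erf(3*sqrt(2)*c/4)


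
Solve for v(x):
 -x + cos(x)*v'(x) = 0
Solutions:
 v(x) = C1 + Integral(x/cos(x), x)


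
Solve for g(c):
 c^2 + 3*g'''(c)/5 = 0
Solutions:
 g(c) = C1 + C2*c + C3*c^2 - c^5/36


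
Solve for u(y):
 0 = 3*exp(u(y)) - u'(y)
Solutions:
 u(y) = log(-1/(C1 + 3*y))


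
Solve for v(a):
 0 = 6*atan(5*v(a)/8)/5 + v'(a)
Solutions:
 Integral(1/atan(5*_y/8), (_y, v(a))) = C1 - 6*a/5


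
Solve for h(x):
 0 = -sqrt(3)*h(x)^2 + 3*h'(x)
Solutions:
 h(x) = -3/(C1 + sqrt(3)*x)


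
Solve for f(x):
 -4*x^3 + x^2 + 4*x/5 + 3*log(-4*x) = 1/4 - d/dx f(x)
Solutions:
 f(x) = C1 + x^4 - x^3/3 - 2*x^2/5 - 3*x*log(-x) + x*(13/4 - 6*log(2))


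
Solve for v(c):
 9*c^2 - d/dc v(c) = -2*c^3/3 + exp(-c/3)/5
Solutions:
 v(c) = C1 + c^4/6 + 3*c^3 + 3*exp(-c/3)/5


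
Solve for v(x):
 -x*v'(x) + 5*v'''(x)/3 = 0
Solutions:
 v(x) = C1 + Integral(C2*airyai(3^(1/3)*5^(2/3)*x/5) + C3*airybi(3^(1/3)*5^(2/3)*x/5), x)


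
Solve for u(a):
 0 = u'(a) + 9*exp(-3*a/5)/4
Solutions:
 u(a) = C1 + 15*exp(-3*a/5)/4


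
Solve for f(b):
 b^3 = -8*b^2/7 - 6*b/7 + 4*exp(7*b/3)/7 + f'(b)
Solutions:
 f(b) = C1 + b^4/4 + 8*b^3/21 + 3*b^2/7 - 12*exp(7*b/3)/49


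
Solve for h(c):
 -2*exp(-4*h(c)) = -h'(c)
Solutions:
 h(c) = log(-I*(C1 + 8*c)^(1/4))
 h(c) = log(I*(C1 + 8*c)^(1/4))
 h(c) = log(-(C1 + 8*c)^(1/4))
 h(c) = log(C1 + 8*c)/4


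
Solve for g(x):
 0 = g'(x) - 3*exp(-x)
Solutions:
 g(x) = C1 - 3*exp(-x)


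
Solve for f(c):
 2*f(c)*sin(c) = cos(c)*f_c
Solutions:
 f(c) = C1/cos(c)^2


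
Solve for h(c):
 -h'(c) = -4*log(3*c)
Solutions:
 h(c) = C1 + 4*c*log(c) - 4*c + c*log(81)


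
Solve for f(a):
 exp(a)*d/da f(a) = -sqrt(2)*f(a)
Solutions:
 f(a) = C1*exp(sqrt(2)*exp(-a))


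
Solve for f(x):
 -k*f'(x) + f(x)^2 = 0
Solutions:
 f(x) = -k/(C1*k + x)


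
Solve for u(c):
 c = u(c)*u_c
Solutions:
 u(c) = -sqrt(C1 + c^2)
 u(c) = sqrt(C1 + c^2)


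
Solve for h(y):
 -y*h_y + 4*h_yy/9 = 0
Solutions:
 h(y) = C1 + C2*erfi(3*sqrt(2)*y/4)


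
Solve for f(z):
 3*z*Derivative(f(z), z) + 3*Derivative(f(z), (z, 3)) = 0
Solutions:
 f(z) = C1 + Integral(C2*airyai(-z) + C3*airybi(-z), z)


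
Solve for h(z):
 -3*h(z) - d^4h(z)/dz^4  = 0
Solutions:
 h(z) = (C1*sin(sqrt(2)*3^(1/4)*z/2) + C2*cos(sqrt(2)*3^(1/4)*z/2))*exp(-sqrt(2)*3^(1/4)*z/2) + (C3*sin(sqrt(2)*3^(1/4)*z/2) + C4*cos(sqrt(2)*3^(1/4)*z/2))*exp(sqrt(2)*3^(1/4)*z/2)


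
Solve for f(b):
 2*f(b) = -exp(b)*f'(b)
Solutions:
 f(b) = C1*exp(2*exp(-b))


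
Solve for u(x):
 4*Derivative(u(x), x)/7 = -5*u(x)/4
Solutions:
 u(x) = C1*exp(-35*x/16)


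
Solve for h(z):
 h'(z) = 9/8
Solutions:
 h(z) = C1 + 9*z/8


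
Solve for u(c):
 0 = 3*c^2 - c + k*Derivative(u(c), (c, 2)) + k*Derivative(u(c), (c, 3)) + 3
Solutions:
 u(c) = C1 + C2*c + C3*exp(-c) - c^4/(4*k) + 7*c^3/(6*k) - 5*c^2/k


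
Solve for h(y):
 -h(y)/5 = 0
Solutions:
 h(y) = 0


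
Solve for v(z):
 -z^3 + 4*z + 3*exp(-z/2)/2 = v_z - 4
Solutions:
 v(z) = C1 - z^4/4 + 2*z^2 + 4*z - 3*exp(-z/2)


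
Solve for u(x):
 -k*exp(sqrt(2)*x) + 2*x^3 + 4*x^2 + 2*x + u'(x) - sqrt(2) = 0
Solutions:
 u(x) = C1 + sqrt(2)*k*exp(sqrt(2)*x)/2 - x^4/2 - 4*x^3/3 - x^2 + sqrt(2)*x


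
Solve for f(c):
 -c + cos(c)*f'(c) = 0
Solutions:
 f(c) = C1 + Integral(c/cos(c), c)


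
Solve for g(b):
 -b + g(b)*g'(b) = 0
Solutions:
 g(b) = -sqrt(C1 + b^2)
 g(b) = sqrt(C1 + b^2)


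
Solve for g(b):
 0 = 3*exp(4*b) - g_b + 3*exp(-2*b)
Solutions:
 g(b) = C1 + 3*exp(4*b)/4 - 3*exp(-2*b)/2


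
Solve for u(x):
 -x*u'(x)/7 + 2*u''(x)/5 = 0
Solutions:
 u(x) = C1 + C2*erfi(sqrt(35)*x/14)


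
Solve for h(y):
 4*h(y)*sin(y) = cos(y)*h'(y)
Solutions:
 h(y) = C1/cos(y)^4


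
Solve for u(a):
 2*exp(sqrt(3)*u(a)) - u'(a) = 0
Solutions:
 u(a) = sqrt(3)*(2*log(-1/(C1 + 2*a)) - log(3))/6


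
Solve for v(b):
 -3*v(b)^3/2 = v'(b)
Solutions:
 v(b) = -sqrt(-1/(C1 - 3*b))
 v(b) = sqrt(-1/(C1 - 3*b))


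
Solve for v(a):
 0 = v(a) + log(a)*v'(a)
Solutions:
 v(a) = C1*exp(-li(a))


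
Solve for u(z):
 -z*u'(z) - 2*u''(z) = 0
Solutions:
 u(z) = C1 + C2*erf(z/2)


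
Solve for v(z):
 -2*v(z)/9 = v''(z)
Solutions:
 v(z) = C1*sin(sqrt(2)*z/3) + C2*cos(sqrt(2)*z/3)


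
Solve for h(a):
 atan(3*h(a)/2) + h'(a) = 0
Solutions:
 Integral(1/atan(3*_y/2), (_y, h(a))) = C1 - a


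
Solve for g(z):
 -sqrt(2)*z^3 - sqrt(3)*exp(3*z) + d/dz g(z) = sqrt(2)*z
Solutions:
 g(z) = C1 + sqrt(2)*z^4/4 + sqrt(2)*z^2/2 + sqrt(3)*exp(3*z)/3


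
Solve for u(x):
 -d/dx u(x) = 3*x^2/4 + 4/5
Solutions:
 u(x) = C1 - x^3/4 - 4*x/5


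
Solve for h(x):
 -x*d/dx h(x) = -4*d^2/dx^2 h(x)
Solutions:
 h(x) = C1 + C2*erfi(sqrt(2)*x/4)


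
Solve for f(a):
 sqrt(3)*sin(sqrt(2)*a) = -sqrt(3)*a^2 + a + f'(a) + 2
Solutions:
 f(a) = C1 + sqrt(3)*a^3/3 - a^2/2 - 2*a - sqrt(6)*cos(sqrt(2)*a)/2


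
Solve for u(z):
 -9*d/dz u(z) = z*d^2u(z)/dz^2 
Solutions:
 u(z) = C1 + C2/z^8


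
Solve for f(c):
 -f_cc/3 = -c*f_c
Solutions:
 f(c) = C1 + C2*erfi(sqrt(6)*c/2)


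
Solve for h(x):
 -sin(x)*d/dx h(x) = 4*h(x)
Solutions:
 h(x) = C1*(cos(x)^2 + 2*cos(x) + 1)/(cos(x)^2 - 2*cos(x) + 1)


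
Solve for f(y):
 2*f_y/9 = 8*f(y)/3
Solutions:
 f(y) = C1*exp(12*y)


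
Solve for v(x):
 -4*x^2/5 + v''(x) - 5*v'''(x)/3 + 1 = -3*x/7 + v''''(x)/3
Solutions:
 v(x) = C1 + C2*x + C3*exp(x*(-5 + sqrt(37))/2) + C4*exp(-x*(5 + sqrt(37))/2) + x^4/15 + 47*x^3/126 + 514*x^2/315


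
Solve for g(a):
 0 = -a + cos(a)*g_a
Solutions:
 g(a) = C1 + Integral(a/cos(a), a)


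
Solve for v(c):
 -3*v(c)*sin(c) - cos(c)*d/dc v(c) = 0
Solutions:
 v(c) = C1*cos(c)^3


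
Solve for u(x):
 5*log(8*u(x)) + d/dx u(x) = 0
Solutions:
 Integral(1/(log(_y) + 3*log(2)), (_y, u(x)))/5 = C1 - x


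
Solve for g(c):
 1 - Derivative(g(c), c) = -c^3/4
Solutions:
 g(c) = C1 + c^4/16 + c


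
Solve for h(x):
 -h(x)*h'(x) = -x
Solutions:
 h(x) = -sqrt(C1 + x^2)
 h(x) = sqrt(C1 + x^2)


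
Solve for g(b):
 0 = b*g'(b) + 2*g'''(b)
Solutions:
 g(b) = C1 + Integral(C2*airyai(-2^(2/3)*b/2) + C3*airybi(-2^(2/3)*b/2), b)


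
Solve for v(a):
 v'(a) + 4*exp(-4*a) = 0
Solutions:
 v(a) = C1 + exp(-4*a)


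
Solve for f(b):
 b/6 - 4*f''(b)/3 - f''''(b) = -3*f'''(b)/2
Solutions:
 f(b) = C1 + C2*b + b^3/48 + 9*b^2/128 + (C3*sin(sqrt(111)*b/12) + C4*cos(sqrt(111)*b/12))*exp(3*b/4)


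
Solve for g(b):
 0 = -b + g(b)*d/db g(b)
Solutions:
 g(b) = -sqrt(C1 + b^2)
 g(b) = sqrt(C1 + b^2)


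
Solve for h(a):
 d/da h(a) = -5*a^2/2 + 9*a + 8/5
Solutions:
 h(a) = C1 - 5*a^3/6 + 9*a^2/2 + 8*a/5


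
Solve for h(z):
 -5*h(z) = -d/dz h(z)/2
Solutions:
 h(z) = C1*exp(10*z)


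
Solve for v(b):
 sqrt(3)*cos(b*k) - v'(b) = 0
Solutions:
 v(b) = C1 + sqrt(3)*sin(b*k)/k


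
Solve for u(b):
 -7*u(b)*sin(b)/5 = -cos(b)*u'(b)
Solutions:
 u(b) = C1/cos(b)^(7/5)


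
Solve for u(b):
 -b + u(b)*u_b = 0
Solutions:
 u(b) = -sqrt(C1 + b^2)
 u(b) = sqrt(C1 + b^2)


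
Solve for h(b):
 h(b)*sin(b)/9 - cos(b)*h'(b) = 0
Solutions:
 h(b) = C1/cos(b)^(1/9)


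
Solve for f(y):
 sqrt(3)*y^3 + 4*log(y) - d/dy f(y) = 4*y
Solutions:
 f(y) = C1 + sqrt(3)*y^4/4 - 2*y^2 + 4*y*log(y) - 4*y


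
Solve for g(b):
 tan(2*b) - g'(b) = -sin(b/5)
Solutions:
 g(b) = C1 - log(cos(2*b))/2 - 5*cos(b/5)


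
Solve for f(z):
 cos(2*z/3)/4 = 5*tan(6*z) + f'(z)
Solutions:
 f(z) = C1 + 5*log(cos(6*z))/6 + 3*sin(2*z/3)/8


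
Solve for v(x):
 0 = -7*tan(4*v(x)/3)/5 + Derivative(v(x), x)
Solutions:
 v(x) = -3*asin(C1*exp(28*x/15))/4 + 3*pi/4
 v(x) = 3*asin(C1*exp(28*x/15))/4


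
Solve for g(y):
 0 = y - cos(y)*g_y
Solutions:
 g(y) = C1 + Integral(y/cos(y), y)


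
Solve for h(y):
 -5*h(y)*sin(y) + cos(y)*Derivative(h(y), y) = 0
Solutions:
 h(y) = C1/cos(y)^5


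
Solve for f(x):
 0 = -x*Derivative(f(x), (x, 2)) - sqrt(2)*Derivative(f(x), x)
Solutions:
 f(x) = C1 + C2*x^(1 - sqrt(2))


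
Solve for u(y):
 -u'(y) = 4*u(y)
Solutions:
 u(y) = C1*exp(-4*y)


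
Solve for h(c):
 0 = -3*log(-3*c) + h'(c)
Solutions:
 h(c) = C1 + 3*c*log(-c) + 3*c*(-1 + log(3))


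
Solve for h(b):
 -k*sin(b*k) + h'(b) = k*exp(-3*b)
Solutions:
 h(b) = C1 - k*exp(-3*b)/3 - cos(b*k)


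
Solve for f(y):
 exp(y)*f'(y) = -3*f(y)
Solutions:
 f(y) = C1*exp(3*exp(-y))


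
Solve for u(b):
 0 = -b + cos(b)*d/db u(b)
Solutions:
 u(b) = C1 + Integral(b/cos(b), b)


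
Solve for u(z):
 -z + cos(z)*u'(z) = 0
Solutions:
 u(z) = C1 + Integral(z/cos(z), z)


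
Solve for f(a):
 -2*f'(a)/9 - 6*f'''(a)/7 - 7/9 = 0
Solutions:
 f(a) = C1 + C2*sin(sqrt(21)*a/9) + C3*cos(sqrt(21)*a/9) - 7*a/2


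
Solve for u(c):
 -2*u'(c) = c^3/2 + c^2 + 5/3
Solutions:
 u(c) = C1 - c^4/16 - c^3/6 - 5*c/6


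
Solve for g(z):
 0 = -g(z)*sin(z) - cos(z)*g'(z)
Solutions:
 g(z) = C1*cos(z)


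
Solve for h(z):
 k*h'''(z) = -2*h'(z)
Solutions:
 h(z) = C1 + C2*exp(-sqrt(2)*z*sqrt(-1/k)) + C3*exp(sqrt(2)*z*sqrt(-1/k))


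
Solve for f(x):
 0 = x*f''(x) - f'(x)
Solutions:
 f(x) = C1 + C2*x^2


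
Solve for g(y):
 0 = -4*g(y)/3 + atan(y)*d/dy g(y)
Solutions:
 g(y) = C1*exp(4*Integral(1/atan(y), y)/3)


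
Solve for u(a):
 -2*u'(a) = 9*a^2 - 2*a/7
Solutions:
 u(a) = C1 - 3*a^3/2 + a^2/14


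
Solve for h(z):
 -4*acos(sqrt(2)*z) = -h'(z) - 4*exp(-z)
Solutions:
 h(z) = C1 + 4*z*acos(sqrt(2)*z) - 2*sqrt(2)*sqrt(1 - 2*z^2) + 4*exp(-z)


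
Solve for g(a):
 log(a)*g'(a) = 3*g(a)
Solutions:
 g(a) = C1*exp(3*li(a))


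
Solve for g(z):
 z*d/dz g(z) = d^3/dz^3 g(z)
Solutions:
 g(z) = C1 + Integral(C2*airyai(z) + C3*airybi(z), z)


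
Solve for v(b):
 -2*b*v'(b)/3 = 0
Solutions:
 v(b) = C1


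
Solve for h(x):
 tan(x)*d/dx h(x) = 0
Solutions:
 h(x) = C1


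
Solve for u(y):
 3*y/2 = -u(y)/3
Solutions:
 u(y) = -9*y/2


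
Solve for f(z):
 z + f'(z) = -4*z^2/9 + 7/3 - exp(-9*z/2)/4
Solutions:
 f(z) = C1 - 4*z^3/27 - z^2/2 + 7*z/3 + exp(-9*z/2)/18


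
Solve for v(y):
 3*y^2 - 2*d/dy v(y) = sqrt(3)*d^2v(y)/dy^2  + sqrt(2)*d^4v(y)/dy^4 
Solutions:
 v(y) = C1 + C2*exp(y*(-6^(5/6)/(3*sqrt(2) + sqrt(sqrt(6) + 18))^(1/3) + 6^(2/3)*(3*sqrt(2) + sqrt(sqrt(6) + 18))^(1/3))/12)*sin(y*(2^(5/6)*3^(1/3)/(3*sqrt(2) + sqrt(sqrt(6) + 18))^(1/3) + 2^(2/3)*3^(1/6)*(3*sqrt(2) + sqrt(sqrt(6) + 18))^(1/3))/4) + C3*exp(y*(-6^(5/6)/(3*sqrt(2) + sqrt(sqrt(6) + 18))^(1/3) + 6^(2/3)*(3*sqrt(2) + sqrt(sqrt(6) + 18))^(1/3))/12)*cos(y*(2^(5/6)*3^(1/3)/(3*sqrt(2) + sqrt(sqrt(6) + 18))^(1/3) + 2^(2/3)*3^(1/6)*(3*sqrt(2) + sqrt(sqrt(6) + 18))^(1/3))/4) + C4*exp(-y*(-6^(5/6)/(3*sqrt(2) + sqrt(sqrt(6) + 18))^(1/3) + 6^(2/3)*(3*sqrt(2) + sqrt(sqrt(6) + 18))^(1/3))/6) + y^3/2 - 3*sqrt(3)*y^2/4 + 9*y/4


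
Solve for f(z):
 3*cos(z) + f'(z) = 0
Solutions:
 f(z) = C1 - 3*sin(z)


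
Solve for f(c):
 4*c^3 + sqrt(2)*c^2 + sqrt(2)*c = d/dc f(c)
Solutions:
 f(c) = C1 + c^4 + sqrt(2)*c^3/3 + sqrt(2)*c^2/2


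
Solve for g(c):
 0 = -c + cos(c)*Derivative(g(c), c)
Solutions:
 g(c) = C1 + Integral(c/cos(c), c)


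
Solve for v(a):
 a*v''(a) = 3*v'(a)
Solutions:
 v(a) = C1 + C2*a^4


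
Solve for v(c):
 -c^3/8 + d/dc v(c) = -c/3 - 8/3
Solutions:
 v(c) = C1 + c^4/32 - c^2/6 - 8*c/3


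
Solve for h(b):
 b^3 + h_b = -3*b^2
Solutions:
 h(b) = C1 - b^4/4 - b^3


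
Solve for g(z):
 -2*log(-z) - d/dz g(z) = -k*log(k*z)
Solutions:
 g(z) = C1 + z*(k - 2)*log(-z) + z*(k*log(-k) - k + 2)


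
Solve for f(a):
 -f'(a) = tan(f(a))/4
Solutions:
 f(a) = pi - asin(C1*exp(-a/4))
 f(a) = asin(C1*exp(-a/4))


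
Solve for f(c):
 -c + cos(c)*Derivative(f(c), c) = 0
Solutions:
 f(c) = C1 + Integral(c/cos(c), c)


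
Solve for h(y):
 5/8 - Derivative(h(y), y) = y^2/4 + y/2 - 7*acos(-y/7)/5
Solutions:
 h(y) = C1 - y^3/12 - y^2/4 + 7*y*acos(-y/7)/5 + 5*y/8 + 7*sqrt(49 - y^2)/5


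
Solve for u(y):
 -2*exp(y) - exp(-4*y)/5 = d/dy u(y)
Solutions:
 u(y) = C1 - 2*exp(y) + exp(-4*y)/20


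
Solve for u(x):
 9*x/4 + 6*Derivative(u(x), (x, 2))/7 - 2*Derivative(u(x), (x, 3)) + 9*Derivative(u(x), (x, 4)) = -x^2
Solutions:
 u(x) = C1 + C2*x - 7*x^4/72 - 581*x^3/432 + 1225*x^2/432 + (C3*sin(sqrt(329)*x/63) + C4*cos(sqrt(329)*x/63))*exp(x/9)


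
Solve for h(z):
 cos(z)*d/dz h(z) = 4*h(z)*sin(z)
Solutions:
 h(z) = C1/cos(z)^4


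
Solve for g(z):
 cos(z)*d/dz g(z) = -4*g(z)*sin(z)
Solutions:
 g(z) = C1*cos(z)^4


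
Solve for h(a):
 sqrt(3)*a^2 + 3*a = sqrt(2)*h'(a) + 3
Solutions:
 h(a) = C1 + sqrt(6)*a^3/6 + 3*sqrt(2)*a^2/4 - 3*sqrt(2)*a/2


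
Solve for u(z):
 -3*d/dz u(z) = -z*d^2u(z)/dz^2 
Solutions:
 u(z) = C1 + C2*z^4


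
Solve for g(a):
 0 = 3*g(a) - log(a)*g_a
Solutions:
 g(a) = C1*exp(3*li(a))


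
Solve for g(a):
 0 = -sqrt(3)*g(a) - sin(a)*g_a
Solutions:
 g(a) = C1*(cos(a) + 1)^(sqrt(3)/2)/(cos(a) - 1)^(sqrt(3)/2)


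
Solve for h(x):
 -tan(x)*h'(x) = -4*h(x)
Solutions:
 h(x) = C1*sin(x)^4


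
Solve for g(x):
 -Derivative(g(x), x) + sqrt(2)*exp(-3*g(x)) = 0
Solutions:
 g(x) = log(C1 + 3*sqrt(2)*x)/3
 g(x) = log((-3^(1/3) - 3^(5/6)*I)*(C1 + sqrt(2)*x)^(1/3)/2)
 g(x) = log((-3^(1/3) + 3^(5/6)*I)*(C1 + sqrt(2)*x)^(1/3)/2)


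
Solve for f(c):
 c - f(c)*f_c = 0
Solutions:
 f(c) = -sqrt(C1 + c^2)
 f(c) = sqrt(C1 + c^2)


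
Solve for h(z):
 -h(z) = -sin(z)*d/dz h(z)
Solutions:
 h(z) = C1*sqrt(cos(z) - 1)/sqrt(cos(z) + 1)


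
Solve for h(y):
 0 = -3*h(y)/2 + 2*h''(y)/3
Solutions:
 h(y) = C1*exp(-3*y/2) + C2*exp(3*y/2)


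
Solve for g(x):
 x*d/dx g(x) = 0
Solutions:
 g(x) = C1


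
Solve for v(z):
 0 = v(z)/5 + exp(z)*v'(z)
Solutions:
 v(z) = C1*exp(exp(-z)/5)


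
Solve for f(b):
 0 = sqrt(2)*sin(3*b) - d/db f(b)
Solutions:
 f(b) = C1 - sqrt(2)*cos(3*b)/3


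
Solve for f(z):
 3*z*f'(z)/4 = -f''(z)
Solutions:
 f(z) = C1 + C2*erf(sqrt(6)*z/4)


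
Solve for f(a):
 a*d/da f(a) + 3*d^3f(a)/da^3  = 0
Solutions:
 f(a) = C1 + Integral(C2*airyai(-3^(2/3)*a/3) + C3*airybi(-3^(2/3)*a/3), a)


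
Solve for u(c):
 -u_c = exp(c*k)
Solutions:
 u(c) = C1 - exp(c*k)/k


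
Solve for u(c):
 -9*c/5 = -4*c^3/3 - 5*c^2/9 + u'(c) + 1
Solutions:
 u(c) = C1 + c^4/3 + 5*c^3/27 - 9*c^2/10 - c


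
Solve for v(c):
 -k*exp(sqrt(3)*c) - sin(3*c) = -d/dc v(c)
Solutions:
 v(c) = C1 + sqrt(3)*k*exp(sqrt(3)*c)/3 - cos(3*c)/3


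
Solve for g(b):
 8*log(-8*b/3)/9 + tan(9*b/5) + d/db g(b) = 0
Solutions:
 g(b) = C1 - 8*b*log(-b)/9 - 8*b*log(2)/3 + 8*b/9 + 8*b*log(3)/9 + 5*log(cos(9*b/5))/9


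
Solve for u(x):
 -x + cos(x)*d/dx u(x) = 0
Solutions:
 u(x) = C1 + Integral(x/cos(x), x)


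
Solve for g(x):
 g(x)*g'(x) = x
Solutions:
 g(x) = -sqrt(C1 + x^2)
 g(x) = sqrt(C1 + x^2)


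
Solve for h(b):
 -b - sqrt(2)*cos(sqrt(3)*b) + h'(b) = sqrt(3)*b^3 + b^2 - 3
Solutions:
 h(b) = C1 + sqrt(3)*b^4/4 + b^3/3 + b^2/2 - 3*b + sqrt(6)*sin(sqrt(3)*b)/3


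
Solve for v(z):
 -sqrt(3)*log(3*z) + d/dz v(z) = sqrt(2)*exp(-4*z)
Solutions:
 v(z) = C1 + sqrt(3)*z*log(z) + sqrt(3)*z*(-1 + log(3)) - sqrt(2)*exp(-4*z)/4


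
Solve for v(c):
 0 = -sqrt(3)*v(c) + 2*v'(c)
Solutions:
 v(c) = C1*exp(sqrt(3)*c/2)


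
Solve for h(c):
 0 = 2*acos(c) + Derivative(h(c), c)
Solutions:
 h(c) = C1 - 2*c*acos(c) + 2*sqrt(1 - c^2)


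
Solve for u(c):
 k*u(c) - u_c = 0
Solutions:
 u(c) = C1*exp(c*k)


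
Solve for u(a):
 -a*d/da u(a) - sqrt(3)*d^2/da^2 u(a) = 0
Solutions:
 u(a) = C1 + C2*erf(sqrt(2)*3^(3/4)*a/6)


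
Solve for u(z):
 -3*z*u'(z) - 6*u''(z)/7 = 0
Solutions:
 u(z) = C1 + C2*erf(sqrt(7)*z/2)


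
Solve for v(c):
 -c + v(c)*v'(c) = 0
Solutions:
 v(c) = -sqrt(C1 + c^2)
 v(c) = sqrt(C1 + c^2)


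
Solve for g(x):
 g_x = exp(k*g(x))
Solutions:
 g(x) = Piecewise((log(-1/(C1*k + k*x))/k, Ne(k, 0)), (nan, True))
 g(x) = Piecewise((C1 + x, Eq(k, 0)), (nan, True))


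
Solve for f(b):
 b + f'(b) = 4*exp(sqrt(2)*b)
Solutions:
 f(b) = C1 - b^2/2 + 2*sqrt(2)*exp(sqrt(2)*b)


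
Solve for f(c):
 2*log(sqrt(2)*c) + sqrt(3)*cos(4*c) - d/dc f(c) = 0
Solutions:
 f(c) = C1 + 2*c*log(c) - 2*c + c*log(2) + sqrt(3)*sin(4*c)/4


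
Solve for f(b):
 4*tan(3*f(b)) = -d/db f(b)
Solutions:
 f(b) = -asin(C1*exp(-12*b))/3 + pi/3
 f(b) = asin(C1*exp(-12*b))/3


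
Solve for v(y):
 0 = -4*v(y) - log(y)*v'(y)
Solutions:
 v(y) = C1*exp(-4*li(y))


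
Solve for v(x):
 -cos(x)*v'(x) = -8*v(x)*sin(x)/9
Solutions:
 v(x) = C1/cos(x)^(8/9)


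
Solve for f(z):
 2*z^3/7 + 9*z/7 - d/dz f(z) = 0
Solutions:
 f(z) = C1 + z^4/14 + 9*z^2/14


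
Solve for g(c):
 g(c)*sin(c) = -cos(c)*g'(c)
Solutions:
 g(c) = C1*cos(c)


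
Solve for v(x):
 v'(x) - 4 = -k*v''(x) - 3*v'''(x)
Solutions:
 v(x) = C1 + C2*exp(x*(-k + sqrt(k^2 - 12))/6) + C3*exp(-x*(k + sqrt(k^2 - 12))/6) + 4*x


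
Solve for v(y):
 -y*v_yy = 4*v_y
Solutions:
 v(y) = C1 + C2/y^3


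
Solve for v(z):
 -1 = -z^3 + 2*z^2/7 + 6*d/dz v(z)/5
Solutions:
 v(z) = C1 + 5*z^4/24 - 5*z^3/63 - 5*z/6


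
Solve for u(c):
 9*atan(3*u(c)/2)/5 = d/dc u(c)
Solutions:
 Integral(1/atan(3*_y/2), (_y, u(c))) = C1 + 9*c/5


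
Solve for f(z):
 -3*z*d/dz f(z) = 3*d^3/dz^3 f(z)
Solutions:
 f(z) = C1 + Integral(C2*airyai(-z) + C3*airybi(-z), z)


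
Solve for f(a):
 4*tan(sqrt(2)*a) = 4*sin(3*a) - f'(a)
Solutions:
 f(a) = C1 + 2*sqrt(2)*log(cos(sqrt(2)*a)) - 4*cos(3*a)/3


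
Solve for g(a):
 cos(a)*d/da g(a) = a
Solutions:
 g(a) = C1 + Integral(a/cos(a), a)


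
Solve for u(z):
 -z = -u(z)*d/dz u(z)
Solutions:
 u(z) = -sqrt(C1 + z^2)
 u(z) = sqrt(C1 + z^2)


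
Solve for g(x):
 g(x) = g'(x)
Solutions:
 g(x) = C1*exp(x)


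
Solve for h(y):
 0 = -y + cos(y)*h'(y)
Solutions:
 h(y) = C1 + Integral(y/cos(y), y)


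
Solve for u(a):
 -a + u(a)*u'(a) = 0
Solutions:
 u(a) = -sqrt(C1 + a^2)
 u(a) = sqrt(C1 + a^2)


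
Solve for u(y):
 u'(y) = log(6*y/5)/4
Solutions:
 u(y) = C1 + y*log(y)/4 - y*log(5)/4 - y/4 + y*log(6)/4


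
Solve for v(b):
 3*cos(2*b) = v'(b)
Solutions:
 v(b) = C1 + 3*sin(2*b)/2


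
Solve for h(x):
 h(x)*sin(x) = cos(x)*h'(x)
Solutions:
 h(x) = C1/cos(x)


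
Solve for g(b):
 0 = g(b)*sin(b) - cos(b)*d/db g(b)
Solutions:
 g(b) = C1/cos(b)


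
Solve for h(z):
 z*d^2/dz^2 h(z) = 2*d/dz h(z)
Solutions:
 h(z) = C1 + C2*z^3


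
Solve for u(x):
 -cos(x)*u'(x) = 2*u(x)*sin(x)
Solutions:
 u(x) = C1*cos(x)^2


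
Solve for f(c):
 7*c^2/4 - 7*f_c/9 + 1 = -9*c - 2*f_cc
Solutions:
 f(c) = C1 + C2*exp(7*c/18) + 3*c^3/4 + 81*c^2/7 + 2979*c/49


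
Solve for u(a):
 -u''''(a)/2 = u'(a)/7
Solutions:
 u(a) = C1 + C4*exp(-2^(1/3)*7^(2/3)*a/7) + (C2*sin(2^(1/3)*sqrt(3)*7^(2/3)*a/14) + C3*cos(2^(1/3)*sqrt(3)*7^(2/3)*a/14))*exp(2^(1/3)*7^(2/3)*a/14)


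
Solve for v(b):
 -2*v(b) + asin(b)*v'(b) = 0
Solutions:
 v(b) = C1*exp(2*Integral(1/asin(b), b))


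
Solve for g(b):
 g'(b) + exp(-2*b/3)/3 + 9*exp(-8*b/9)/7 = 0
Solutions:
 g(b) = C1 + exp(-2*b/3)/2 + 81*exp(-8*b/9)/56


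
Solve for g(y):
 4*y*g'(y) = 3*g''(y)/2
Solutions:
 g(y) = C1 + C2*erfi(2*sqrt(3)*y/3)


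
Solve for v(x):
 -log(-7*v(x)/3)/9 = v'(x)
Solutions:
 9*Integral(1/(log(-_y) - log(3) + log(7)), (_y, v(x))) = C1 - x


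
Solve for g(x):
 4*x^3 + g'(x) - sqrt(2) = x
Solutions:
 g(x) = C1 - x^4 + x^2/2 + sqrt(2)*x


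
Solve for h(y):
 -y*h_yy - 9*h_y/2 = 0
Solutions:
 h(y) = C1 + C2/y^(7/2)


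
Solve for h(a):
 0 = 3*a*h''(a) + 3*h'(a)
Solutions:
 h(a) = C1 + C2*log(a)


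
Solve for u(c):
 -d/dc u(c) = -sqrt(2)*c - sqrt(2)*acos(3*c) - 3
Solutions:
 u(c) = C1 + sqrt(2)*c^2/2 + 3*c + sqrt(2)*(c*acos(3*c) - sqrt(1 - 9*c^2)/3)


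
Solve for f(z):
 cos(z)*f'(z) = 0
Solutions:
 f(z) = C1


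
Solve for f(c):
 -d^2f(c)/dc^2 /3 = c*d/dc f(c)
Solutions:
 f(c) = C1 + C2*erf(sqrt(6)*c/2)


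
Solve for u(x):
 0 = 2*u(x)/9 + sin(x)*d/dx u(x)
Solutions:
 u(x) = C1*(cos(x) + 1)^(1/9)/(cos(x) - 1)^(1/9)


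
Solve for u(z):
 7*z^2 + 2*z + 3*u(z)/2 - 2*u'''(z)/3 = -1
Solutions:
 u(z) = C3*exp(2^(1/3)*3^(2/3)*z/2) - 14*z^2/3 - 4*z/3 + (C1*sin(3*2^(1/3)*3^(1/6)*z/4) + C2*cos(3*2^(1/3)*3^(1/6)*z/4))*exp(-2^(1/3)*3^(2/3)*z/4) - 2/3


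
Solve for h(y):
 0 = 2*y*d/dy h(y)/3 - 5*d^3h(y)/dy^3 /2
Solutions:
 h(y) = C1 + Integral(C2*airyai(30^(2/3)*y/15) + C3*airybi(30^(2/3)*y/15), y)


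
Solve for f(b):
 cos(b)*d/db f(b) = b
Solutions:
 f(b) = C1 + Integral(b/cos(b), b)


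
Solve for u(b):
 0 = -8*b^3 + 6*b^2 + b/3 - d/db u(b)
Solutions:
 u(b) = C1 - 2*b^4 + 2*b^3 + b^2/6


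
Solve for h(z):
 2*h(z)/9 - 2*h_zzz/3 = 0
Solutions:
 h(z) = C3*exp(3^(2/3)*z/3) + (C1*sin(3^(1/6)*z/2) + C2*cos(3^(1/6)*z/2))*exp(-3^(2/3)*z/6)


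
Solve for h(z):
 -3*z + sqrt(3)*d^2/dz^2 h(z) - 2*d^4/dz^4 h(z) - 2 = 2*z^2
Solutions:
 h(z) = C1 + C2*z + C3*exp(-sqrt(2)*3^(1/4)*z/2) + C4*exp(sqrt(2)*3^(1/4)*z/2) + sqrt(3)*z^4/18 + sqrt(3)*z^3/6 + z^2*(sqrt(3) + 4)/3


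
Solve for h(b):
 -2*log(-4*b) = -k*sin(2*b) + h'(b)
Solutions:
 h(b) = C1 - 2*b*log(-b) - 4*b*log(2) + 2*b - k*cos(2*b)/2


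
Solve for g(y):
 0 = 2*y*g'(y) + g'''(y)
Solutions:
 g(y) = C1 + Integral(C2*airyai(-2^(1/3)*y) + C3*airybi(-2^(1/3)*y), y)


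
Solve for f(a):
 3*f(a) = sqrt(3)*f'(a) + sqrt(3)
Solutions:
 f(a) = C1*exp(sqrt(3)*a) + sqrt(3)/3


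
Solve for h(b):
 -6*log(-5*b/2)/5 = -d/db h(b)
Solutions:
 h(b) = C1 + 6*b*log(-b)/5 + 6*b*(-1 - log(2) + log(5))/5


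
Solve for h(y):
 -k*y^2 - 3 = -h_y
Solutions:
 h(y) = C1 + k*y^3/3 + 3*y


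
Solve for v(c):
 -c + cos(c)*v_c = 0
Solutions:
 v(c) = C1 + Integral(c/cos(c), c)


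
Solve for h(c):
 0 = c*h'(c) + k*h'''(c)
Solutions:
 h(c) = C1 + Integral(C2*airyai(c*(-1/k)^(1/3)) + C3*airybi(c*(-1/k)^(1/3)), c)


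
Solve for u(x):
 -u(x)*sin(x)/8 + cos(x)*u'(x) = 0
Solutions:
 u(x) = C1/cos(x)^(1/8)


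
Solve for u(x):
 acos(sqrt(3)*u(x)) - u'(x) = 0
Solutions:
 Integral(1/acos(sqrt(3)*_y), (_y, u(x))) = C1 + x


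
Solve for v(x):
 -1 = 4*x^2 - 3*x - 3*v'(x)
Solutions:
 v(x) = C1 + 4*x^3/9 - x^2/2 + x/3


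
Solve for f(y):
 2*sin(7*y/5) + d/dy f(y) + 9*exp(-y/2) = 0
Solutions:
 f(y) = C1 + 10*cos(7*y/5)/7 + 18*exp(-y/2)


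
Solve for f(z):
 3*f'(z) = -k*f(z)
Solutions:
 f(z) = C1*exp(-k*z/3)


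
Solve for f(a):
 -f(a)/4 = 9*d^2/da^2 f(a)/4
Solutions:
 f(a) = C1*sin(a/3) + C2*cos(a/3)


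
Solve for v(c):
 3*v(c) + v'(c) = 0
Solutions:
 v(c) = C1*exp(-3*c)


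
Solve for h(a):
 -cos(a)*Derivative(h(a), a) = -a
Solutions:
 h(a) = C1 + Integral(a/cos(a), a)


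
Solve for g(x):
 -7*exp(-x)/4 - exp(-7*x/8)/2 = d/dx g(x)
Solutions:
 g(x) = C1 + 7*exp(-x)/4 + 4*exp(-7*x/8)/7


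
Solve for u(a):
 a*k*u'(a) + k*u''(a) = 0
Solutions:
 u(a) = C1 + C2*erf(sqrt(2)*a/2)


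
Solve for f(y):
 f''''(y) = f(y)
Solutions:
 f(y) = C1*exp(-y) + C2*exp(y) + C3*sin(y) + C4*cos(y)


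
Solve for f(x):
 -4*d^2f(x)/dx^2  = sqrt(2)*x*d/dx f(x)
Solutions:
 f(x) = C1 + C2*erf(2^(3/4)*x/4)


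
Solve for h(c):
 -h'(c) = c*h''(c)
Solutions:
 h(c) = C1 + C2*log(c)


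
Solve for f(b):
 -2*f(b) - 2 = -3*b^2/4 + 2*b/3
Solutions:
 f(b) = 3*b^2/8 - b/3 - 1


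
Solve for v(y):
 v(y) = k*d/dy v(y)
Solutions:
 v(y) = C1*exp(y/k)


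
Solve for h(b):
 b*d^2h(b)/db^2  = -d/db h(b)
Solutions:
 h(b) = C1 + C2*log(b)


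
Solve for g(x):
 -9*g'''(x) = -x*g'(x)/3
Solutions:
 g(x) = C1 + Integral(C2*airyai(x/3) + C3*airybi(x/3), x)


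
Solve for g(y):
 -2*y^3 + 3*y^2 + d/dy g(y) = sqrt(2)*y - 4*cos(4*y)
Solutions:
 g(y) = C1 + y^4/2 - y^3 + sqrt(2)*y^2/2 - sin(4*y)


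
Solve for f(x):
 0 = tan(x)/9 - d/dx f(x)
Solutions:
 f(x) = C1 - log(cos(x))/9


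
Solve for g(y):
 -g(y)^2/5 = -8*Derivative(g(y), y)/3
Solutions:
 g(y) = -40/(C1 + 3*y)


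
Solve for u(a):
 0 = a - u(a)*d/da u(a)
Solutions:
 u(a) = -sqrt(C1 + a^2)
 u(a) = sqrt(C1 + a^2)


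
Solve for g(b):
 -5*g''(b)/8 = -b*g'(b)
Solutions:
 g(b) = C1 + C2*erfi(2*sqrt(5)*b/5)


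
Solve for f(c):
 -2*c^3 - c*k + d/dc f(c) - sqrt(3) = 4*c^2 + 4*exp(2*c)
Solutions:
 f(c) = C1 + c^4/2 + 4*c^3/3 + c^2*k/2 + sqrt(3)*c + 2*exp(2*c)


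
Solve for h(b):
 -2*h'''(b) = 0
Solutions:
 h(b) = C1 + C2*b + C3*b^2
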